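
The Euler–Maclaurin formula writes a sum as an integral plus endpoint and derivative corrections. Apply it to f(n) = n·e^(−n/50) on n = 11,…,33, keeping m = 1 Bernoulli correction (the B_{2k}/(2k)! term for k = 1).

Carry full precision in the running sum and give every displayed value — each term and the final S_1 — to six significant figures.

S_1 ≈ 315.654

Integral: ∫_11^33 x·e^(−x/50) dx = 302.749.
½[f(11) + f(33)] = ½[8.82771 + 17.0561] = 12.9419.
Integral + boundary = 315.691.
k=1: B_{2}/(2)! × [f^{(1)}(33) − f^{(1)}(11)] = 1/12 × (0.175729 − 0.625965) = -0.0375196.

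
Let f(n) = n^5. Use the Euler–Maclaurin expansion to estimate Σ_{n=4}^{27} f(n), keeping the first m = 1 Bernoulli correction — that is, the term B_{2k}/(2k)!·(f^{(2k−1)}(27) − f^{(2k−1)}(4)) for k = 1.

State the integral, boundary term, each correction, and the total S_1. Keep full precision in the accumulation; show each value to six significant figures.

S_1 ≈ 7.19657e+07

The integral term ∫_4^27 x^5 dx = 6.45694e+07.
½[f(4) + f(27)] = ½[1024.00 + 1.43489e+07] = 7.17497e+06.
Running total after boundary: 7.17444e+07.
k=1: B_{2}/(2)! × [f^{(1)}(27) − f^{(1)}(4)] = 1/12 × (2.65720e+06 − 1280.00) = 221327.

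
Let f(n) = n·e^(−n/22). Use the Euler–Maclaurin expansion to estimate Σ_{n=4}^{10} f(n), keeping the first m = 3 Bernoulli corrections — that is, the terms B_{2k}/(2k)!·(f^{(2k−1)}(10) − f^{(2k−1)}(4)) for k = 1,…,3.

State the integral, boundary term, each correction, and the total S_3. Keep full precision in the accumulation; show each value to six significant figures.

The integral term ∫_4^10 x·e^(−x/22) dx = 30.0522.
Endpoint term: (f(4) + f(10))/2 = (3.33501 + 6.34736)/2 = 4.84119.
So far: 34.8934.
Correction k=1: B_{2}/2! · (f^{(1)}(10) − f^{(1)}(4)) = 1/12 · (0.346220 − 0.682161) = -0.0279951.
After k=1: 34.8654.
Correction k=2: B_{4}/4! · (f^{(3)}(10) − f^{(3)}(4)) = −1/720 · (0.00333821 − 0.00485468) = 2.10622e-06.
After k=2: 34.8654.
Correction k=3: B_{6}/6! · (f^{(5)}(10) − f^{(5)}(4)) = 1/30240 · (1.23163e-05 − 1.71486e-05) = -1.59800e-10.

S_3 ≈ 34.8654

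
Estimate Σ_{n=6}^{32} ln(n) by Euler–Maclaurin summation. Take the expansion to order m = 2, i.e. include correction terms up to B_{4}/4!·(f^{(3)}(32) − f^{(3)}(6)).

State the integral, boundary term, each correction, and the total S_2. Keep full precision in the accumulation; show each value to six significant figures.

S_2 ≈ 76.7705

Integral: ∫_6^32 ln(x) dx = 74.1530.
Endpoint term: (f(6) + f(32))/2 = (1.79176 + 3.46574)/2 = 2.62875.
Integral + boundary = 76.7817.
k=1: B_{2}/(2)! × [f^{(1)}(32) − f^{(1)}(6)] = 1/12 × (0.0312500 − 0.166667) = -0.0112847.
Partial sum through k=1: 76.7705.
k=2: B_{4}/(4)! × [f^{(3)}(32) − f^{(3)}(6)] = −1/720 × (6.10352e-05 − 0.00925926) = 1.27753e-05.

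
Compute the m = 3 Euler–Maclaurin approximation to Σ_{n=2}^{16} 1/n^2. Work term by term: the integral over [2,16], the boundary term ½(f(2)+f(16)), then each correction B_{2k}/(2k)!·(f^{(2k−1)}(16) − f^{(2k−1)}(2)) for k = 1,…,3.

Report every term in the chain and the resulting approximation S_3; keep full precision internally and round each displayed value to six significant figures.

S_3 ≈ 0.584390

∫_2^16 1/x^2 dx evaluates to 0.437500.
Boundary: ½(f(2) + f(16)) = ½(0.250000 + 0.00390625) = 0.126953.
So far: 0.564453.
Order-1 term: 1/12 · (-0.000488281 − (-0.250000)) = 0.0207926.
Partial sum through k=1: 0.585246.
Order-2 term: −1/720 · (-2.28882e-05 − (-0.750000)) = -0.00104163.
Partial sum through k=2: 0.584204.
Order-3 term: 1/30240 · (-2.68221e-06 − (-5.62500)) = 0.000186012.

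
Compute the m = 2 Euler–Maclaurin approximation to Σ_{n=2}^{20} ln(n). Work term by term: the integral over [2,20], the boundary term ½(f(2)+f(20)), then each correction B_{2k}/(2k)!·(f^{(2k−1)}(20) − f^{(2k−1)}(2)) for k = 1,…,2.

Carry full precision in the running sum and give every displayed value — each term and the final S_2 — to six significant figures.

The integral term ∫_2^20 ln(x) dx = 40.5284.
Boundary: ½(f(2) + f(20)) = ½(0.693147 + 2.99573) = 1.84444.
Integral + boundary = 42.3728.
Correction k=1: B_{2}/2! · (f^{(1)}(20) − f^{(1)}(2)) = 1/12 · (0.0500000 − 0.500000) = -0.0375000.
Partial sum through k=1: 42.3353.
Correction k=2: B_{4}/4! · (f^{(3)}(20) − f^{(3)}(2)) = −1/720 · (0.000250000 − 0.250000) = 0.000346875.

S_2 ≈ 42.3356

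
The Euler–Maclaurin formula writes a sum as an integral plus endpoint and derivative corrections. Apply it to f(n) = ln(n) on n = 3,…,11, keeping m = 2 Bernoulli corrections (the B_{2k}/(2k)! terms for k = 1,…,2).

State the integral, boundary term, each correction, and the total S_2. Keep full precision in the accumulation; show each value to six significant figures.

S_2 ≈ 16.8092

The integral term ∫_3^11 ln(x) dx = 15.0810.
Boundary: ½(f(3) + f(11)) = ½(1.09861 + 2.39790) = 1.74825.
Integral + boundary = 16.8293.
Correction k=1: B_{2}/2! · (f^{(1)}(11) − f^{(1)}(3)) = 1/12 · (0.0909091 − 0.333333) = -0.0202020.
After k=1: 16.8091.
Correction k=2: B_{4}/4! · (f^{(3)}(11) − f^{(3)}(3)) = −1/720 · (0.00150263 − 0.0740741) = 0.000100794.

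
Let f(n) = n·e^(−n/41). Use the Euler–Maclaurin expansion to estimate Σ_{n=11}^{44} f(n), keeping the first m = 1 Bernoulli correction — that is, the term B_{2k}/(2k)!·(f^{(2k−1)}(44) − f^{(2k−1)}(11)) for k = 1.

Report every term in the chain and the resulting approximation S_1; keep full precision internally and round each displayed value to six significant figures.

S_1 ≈ 450.385

Integral: ∫_11^44 x·e^(−x/41) dx = 438.706.
Boundary: ½(f(11) + f(44)) = ½(8.41152 + 15.0446) = 11.7281.
So far: 450.434.
Order-1 term: 1/12 · (-0.0250187 − 0.559525) = -0.0487120.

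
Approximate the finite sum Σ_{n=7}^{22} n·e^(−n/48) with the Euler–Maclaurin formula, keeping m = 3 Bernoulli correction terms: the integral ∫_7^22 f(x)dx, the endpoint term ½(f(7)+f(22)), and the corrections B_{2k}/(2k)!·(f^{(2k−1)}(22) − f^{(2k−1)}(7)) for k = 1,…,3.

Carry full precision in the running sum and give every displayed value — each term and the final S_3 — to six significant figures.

S_3 ≈ 167.053

The integral term ∫_7^22 x·e^(−x/48) dx = 157.105.
½[f(7) + f(22)] = ½[6.05011 + 13.9114] = 9.98076.
Integral + boundary = 167.086.
Correction k=1: B_{2}/2! · (f^{(1)}(22) − f^{(1)}(7)) = 1/12 · (0.342516 − 0.738258) = -0.0329785.
Running total after k=1: 167.053.
Correction k=2: B_{4}/4! · (f^{(3)}(22) − f^{(3)}(7)) = −1/720 · (0.000697565 − 0.00107069) = 5.18224e-07.
Running total after k=2: 167.053.
Correction k=3: B_{6}/6! · (f^{(5)}(22) − f^{(5)}(7)) = 1/30240 · (5.41002e-07 − 7.90342e-07) = -8.24538e-12.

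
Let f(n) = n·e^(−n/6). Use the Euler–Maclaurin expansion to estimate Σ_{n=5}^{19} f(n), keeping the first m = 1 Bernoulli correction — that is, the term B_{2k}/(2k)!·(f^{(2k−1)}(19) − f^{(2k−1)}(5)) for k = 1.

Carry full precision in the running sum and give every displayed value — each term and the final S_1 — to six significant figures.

S_1 ≈ 23.8351

The integral term ∫_5^19 x·e^(−x/6) dx = 22.3619.
Boundary: ½(f(5) + f(19)) = ½(2.17299 + 0.800733) = 1.48686.
Running total after boundary: 23.8488.
Correction k=1: B_{2}/2! · (f^{(1)}(19) − f^{(1)}(5)) = 1/12 · (-0.0913117 − 0.0724330) = -0.0136454.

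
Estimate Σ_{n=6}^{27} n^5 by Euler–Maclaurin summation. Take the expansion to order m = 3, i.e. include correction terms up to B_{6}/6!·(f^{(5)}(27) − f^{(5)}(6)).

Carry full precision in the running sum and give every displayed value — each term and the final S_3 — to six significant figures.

S_3 ≈ 7.19615e+07

Integral: ∫_6^27 x^5 dx = 6.45623e+07.
Endpoint term: (f(6) + f(27))/2 = (7776.00 + 1.43489e+07)/2 = 7.17834e+06.
Integral + boundary = 7.17406e+07.
k=1: B_{2}/(2)! × [f^{(1)}(27) − f^{(1)}(6)] = 1/12 × (2.65720e+06 − 6480.00) = 220894.
After k=1: 7.19615e+07.
k=2: B_{4}/(4)! × [f^{(3)}(27) − f^{(3)}(6)] = −1/720 × (43740.0 − 2160.00) = -57.7500.
After k=2: 7.19615e+07.
k=3: B_{6}/(6)! × [f^{(5)}(27) − f^{(5)}(6)] = 1/30240 × (120.000 − 120.000) = 0.00000.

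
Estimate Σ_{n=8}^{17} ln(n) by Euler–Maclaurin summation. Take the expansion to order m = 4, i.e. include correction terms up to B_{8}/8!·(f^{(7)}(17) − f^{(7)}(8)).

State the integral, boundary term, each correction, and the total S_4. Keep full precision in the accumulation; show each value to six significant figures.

Integral: ∫_8^17 ln(x) dx = 22.5291.
½[f(8) + f(17)] = ½[2.07944 + 2.83321] = 2.45633.
Running total after boundary: 24.9854.
k=1: B_{2}/(2)! × [f^{(1)}(17) − f^{(1)}(8)] = 1/12 × (0.0588235 − 0.125000) = -0.00551471.
Running total after k=1: 24.9799.
k=2: B_{4}/(4)! × [f^{(3)}(17) − f^{(3)}(8)] = −1/720 × (0.000407083 − 0.00390625) = 4.85995e-06.
Running total after k=2: 24.9799.
k=3: B_{6}/(6)! × [f^{(5)}(17) − f^{(5)}(8)] = 1/30240 × (1.69031e-05 − 0.000732422) = -2.36613e-08.
Running total after k=3: 24.9799.
k=4: B_{8}/(8)! × [f^{(7)}(17) − f^{(7)}(8)] = −1/1209600 × (1.75465e-06 − 0.000343323) = 2.82381e-10.

S_4 ≈ 24.9799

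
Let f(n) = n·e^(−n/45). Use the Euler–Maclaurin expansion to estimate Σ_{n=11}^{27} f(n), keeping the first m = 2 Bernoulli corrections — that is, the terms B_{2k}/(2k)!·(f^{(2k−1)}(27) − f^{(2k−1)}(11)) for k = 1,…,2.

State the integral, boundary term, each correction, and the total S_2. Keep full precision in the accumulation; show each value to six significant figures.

∫_11^27 x·e^(−x/45) dx evaluates to 195.362.
Boundary: ½(f(11) + f(27)) = ½(8.61453 + 14.8179) = 11.7162.
So far: 207.078.
Order-1 term: 1/12 · (0.219525 − 0.591705) = -0.0310151.
Running total after k=1: 207.047.
Order-2 term: −1/720 · (0.000650443 − 0.00106567) = 5.76705e-07.

S_2 ≈ 207.047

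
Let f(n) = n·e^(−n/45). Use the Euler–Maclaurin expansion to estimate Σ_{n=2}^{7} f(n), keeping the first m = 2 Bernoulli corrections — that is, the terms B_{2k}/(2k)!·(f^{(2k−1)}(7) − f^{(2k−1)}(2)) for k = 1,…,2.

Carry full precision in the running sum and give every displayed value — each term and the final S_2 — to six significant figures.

Integral: ∫_2^7 x·e^(−x/45) dx = 20.1598.
Boundary: ½(f(2) + f(7)) = ½(1.91306 + 5.99158) = 3.95232.
Integral + boundary = 24.1121.
Correction k=1: B_{2}/2! · (f^{(1)}(7) − f^{(1)}(2)) = 1/12 · (0.722793 − 0.914016) = -0.0159352.
After k=1: 24.0962.
Correction k=2: B_{4}/4! · (f^{(3)}(7) − f^{(3)}(2)) = −1/720 · (0.00120231 − 0.00139609) = 2.69137e-07.

S_2 ≈ 24.0962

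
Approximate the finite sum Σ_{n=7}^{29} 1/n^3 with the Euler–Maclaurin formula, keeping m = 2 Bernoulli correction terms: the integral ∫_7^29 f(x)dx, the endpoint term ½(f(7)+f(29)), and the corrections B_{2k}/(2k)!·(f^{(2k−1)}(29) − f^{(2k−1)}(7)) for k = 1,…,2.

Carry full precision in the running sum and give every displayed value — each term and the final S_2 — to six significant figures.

S_2 ≈ 0.0111908

∫_7^29 1/x^3 dx evaluates to 0.00960955.
Endpoint term: (f(7) + f(29))/2 = (0.00291545 + 4.10021e-05)/2 = 0.00147823.
Integral + boundary = 0.0110878.
Order-1 term: 1/12 · (-4.24160e-06 − (-0.00124948)) = 0.000103770.
Partial sum through k=1: 0.0111915.
Order-2 term: −1/720 · (-1.00870e-07 − (-0.000509992)) = -7.08182e-07.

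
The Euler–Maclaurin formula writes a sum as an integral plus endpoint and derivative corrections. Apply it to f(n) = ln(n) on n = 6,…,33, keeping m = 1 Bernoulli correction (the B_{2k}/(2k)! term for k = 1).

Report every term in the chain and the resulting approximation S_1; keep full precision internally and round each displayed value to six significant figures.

S_1 ≈ 80.2670

The integral term ∫_6^33 ln(x) dx = 77.6342.
Endpoint term: (f(6) + f(33))/2 = (1.79176 + 3.49651)/2 = 2.64413.
Running total after boundary: 80.2783.
Order-1 term: 1/12 · (0.0303030 − 0.166667) = -0.0113636.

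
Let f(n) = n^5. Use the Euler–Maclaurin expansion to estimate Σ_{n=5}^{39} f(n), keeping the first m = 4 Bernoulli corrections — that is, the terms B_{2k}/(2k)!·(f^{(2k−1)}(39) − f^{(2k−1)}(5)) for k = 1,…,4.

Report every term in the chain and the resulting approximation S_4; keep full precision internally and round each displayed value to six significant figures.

S_4 ≈ 6.32532e+08

The integral term ∫_5^39 x^5 dx = 5.86455e+08.
Boundary: ½(f(5) + f(39)) = ½(3125.00 + 9.02242e+07) = 4.51137e+07.
So far: 6.31568e+08.
Correction k=1: B_{2}/2! · (f^{(1)}(39) − f^{(1)}(5)) = 1/12 · (1.15672e+07 − 3125.00) = 963673.
After k=1: 6.32532e+08.
Correction k=2: B_{4}/4! · (f^{(3)}(39) − f^{(3)}(5)) = −1/720 · (91260.0 − 1500.00) = -124.667.
After k=2: 6.32532e+08.
Correction k=3: B_{6}/6! · (f^{(5)}(39) − f^{(5)}(5)) = 1/30240 · (120.000 − 120.000) = 0.00000.
After k=3: 6.32532e+08.
Correction k=4: B_{8}/8! · (f^{(7)}(39) − f^{(7)}(5)) = −1/1209600 · (0.00000 − 0.00000) = 0.00000.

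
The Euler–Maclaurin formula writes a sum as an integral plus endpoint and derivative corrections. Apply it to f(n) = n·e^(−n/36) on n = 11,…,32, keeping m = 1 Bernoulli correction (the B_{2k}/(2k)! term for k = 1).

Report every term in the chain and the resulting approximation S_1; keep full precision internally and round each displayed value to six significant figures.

S_1 ≈ 250.708

Integral: ∫_11^32 x·e^(−x/36) dx = 240.117.
Boundary: ½(f(11) + f(32)) = ½(8.10385 + 13.1556) = 10.6297.
Running total after boundary: 250.747.
k=1: B_{2}/(2)! × [f^{(1)}(32) − f^{(1)}(11)] = 1/12 × (0.0456791 − 0.511607) = -0.0388273.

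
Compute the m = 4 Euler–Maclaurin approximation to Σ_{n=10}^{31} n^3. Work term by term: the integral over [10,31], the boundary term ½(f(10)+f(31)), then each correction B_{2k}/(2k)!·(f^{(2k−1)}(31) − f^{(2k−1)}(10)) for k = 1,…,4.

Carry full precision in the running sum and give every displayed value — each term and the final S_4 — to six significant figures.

S_4 ≈ 243991

Integral: ∫_10^31 x^3 dx = 228380.
Boundary: ½(f(10) + f(31)) = ½(1000.00 + 29791.0) = 15395.5.
Running total after boundary: 243776.
Correction k=1: B_{2}/2! · (f^{(1)}(31) − f^{(1)}(10)) = 1/12 · (2883.00 − 300.000) = 215.250.
After k=1: 243991.
Correction k=2: B_{4}/4! · (f^{(3)}(31) − f^{(3)}(10)) = −1/720 · (6.00000 − 6.00000) = 0.00000.
After k=2: 243991.
Correction k=3: B_{6}/6! · (f^{(5)}(31) − f^{(5)}(10)) = 1/30240 · (0.00000 − 0.00000) = 0.00000.
After k=3: 243991.
Correction k=4: B_{8}/8! · (f^{(7)}(31) − f^{(7)}(10)) = −1/1209600 · (0.00000 − 0.00000) = 0.00000.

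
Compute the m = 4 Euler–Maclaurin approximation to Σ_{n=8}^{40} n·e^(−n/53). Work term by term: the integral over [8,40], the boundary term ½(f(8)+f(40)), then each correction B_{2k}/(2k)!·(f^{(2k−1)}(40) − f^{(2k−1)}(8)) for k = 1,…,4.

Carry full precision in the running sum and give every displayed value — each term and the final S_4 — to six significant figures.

The integral term ∫_8^40 x·e^(−x/53) dx = 462.707.
½[f(8) + f(40)] = ½[6.87917 + 18.8057] = 12.8425.
Integral + boundary = 475.549.
Order-1 term: 1/12 · (0.115318 − 0.730101) = -0.0512319.
After k=1: 475.498.
Order-2 term: −1/720 · (0.000375794 − 0.000872159) = 6.89395e-07.
After k=2: 475.498.
Order-3 term: 1/30240 · (2.52949e-07 − 5.28445e-07) = -9.11031e-12.
After k=3: 475.498.
Order-4 term: −1/1209600 · (1.32473e-10 − 2.65718e-10) = 1.10157e-16.

S_4 ≈ 475.498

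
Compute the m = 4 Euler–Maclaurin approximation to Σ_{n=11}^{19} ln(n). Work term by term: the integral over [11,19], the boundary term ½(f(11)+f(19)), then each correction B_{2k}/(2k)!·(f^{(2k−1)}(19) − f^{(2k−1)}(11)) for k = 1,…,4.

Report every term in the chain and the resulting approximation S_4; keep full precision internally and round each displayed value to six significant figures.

S_4 ≈ 24.2355

The integral term ∫_11^19 ln(x) dx = 21.5675.
Boundary: ½(f(11) + f(19)) = ½(2.39790 + 2.94444) = 2.67117.
Running total after boundary: 24.2387.
Order-1 term: 1/12 · (0.0526316 − 0.0909091) = -0.00318979.
Partial sum through k=1: 24.2355.
Order-2 term: −1/720 · (0.000291588 − 0.00150263) = 1.68200e-06.
Partial sum through k=2: 24.2355.
Order-3 term: 1/30240 · (9.69267e-06 − 0.000149021) = -4.60742e-09.
Partial sum through k=3: 24.2355.
Order-4 term: −1/1209600 · (8.05485e-07 − 3.69474e-05) = 2.98792e-11.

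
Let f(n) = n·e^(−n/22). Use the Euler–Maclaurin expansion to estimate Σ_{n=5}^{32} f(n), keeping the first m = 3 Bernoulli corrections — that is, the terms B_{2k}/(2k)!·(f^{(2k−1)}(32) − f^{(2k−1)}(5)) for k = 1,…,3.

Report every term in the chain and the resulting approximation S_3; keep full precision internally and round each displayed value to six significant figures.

S_3 ≈ 201.504

Integral: ∫_5^32 x·e^(−x/22) dx = 195.836.
Endpoint term: (f(5) + f(32))/2 = (3.98352 + 7.47221)/2 = 5.72786.
So far: 201.564.
Correction k=1: B_{2}/2! · (f^{(1)}(32) − f^{(1)}(5)) = 1/12 · (-0.106139 − 0.615634) = -0.0601478.
After k=1: 201.504.
Correction k=2: B_{4}/4! · (f^{(3)}(32) − f^{(3)}(5)) = −1/720 · (0.000745607 − 0.00456414) = 5.30351e-06.
After k=2: 201.504.
Correction k=3: B_{6}/6! · (f^{(5)}(32) − f^{(5)}(5)) = 1/30240 · (3.53411e-06 − 1.62320e-05) = -4.19904e-10.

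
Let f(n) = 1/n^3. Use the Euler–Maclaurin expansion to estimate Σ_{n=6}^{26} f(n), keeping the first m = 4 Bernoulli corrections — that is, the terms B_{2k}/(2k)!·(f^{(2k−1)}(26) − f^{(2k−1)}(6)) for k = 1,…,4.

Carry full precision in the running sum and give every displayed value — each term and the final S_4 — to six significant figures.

Integral: ∫_6^26 1/x^3 dx = 0.0131492.
½[f(6) + f(26)] = ½[0.00462963 + 5.68958e-05] = 0.00234326.
So far: 0.0154925.
k=1: B_{2}/(2)! × [f^{(1)}(26) − f^{(1)}(6)] = 1/12 × (-6.56490e-06 − (-0.00231481)) = 0.000192354.
Partial sum through k=1: 0.0156849.
k=2: B_{4}/(4)! × [f^{(3)}(26) − f^{(3)}(6)] = −1/720 × (-1.94228e-07 − (-0.00128601)) = -1.78585e-06.
Partial sum through k=2: 0.0156831.
k=3: B_{6}/(6)! × [f^{(5)}(26) − f^{(5)}(6)] = 1/30240 × (-1.20674e-08 − (-0.00150034)) = 4.96141e-08.
Partial sum through k=3: 0.0156831.
k=4: B_{8}/(8)! × [f^{(7)}(26) − f^{(7)}(6)] = −1/1209600 × (-1.28529e-09 − (-0.00300069)) = -2.48072e-09.

S_4 ≈ 0.0156831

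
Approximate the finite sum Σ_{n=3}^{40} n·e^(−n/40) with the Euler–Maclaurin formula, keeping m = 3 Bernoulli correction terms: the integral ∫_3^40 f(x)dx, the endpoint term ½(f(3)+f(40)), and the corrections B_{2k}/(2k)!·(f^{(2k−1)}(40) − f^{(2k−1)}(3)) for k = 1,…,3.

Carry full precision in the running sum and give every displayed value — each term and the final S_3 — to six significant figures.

Integral: ∫_3^40 x·e^(−x/40) dx = 418.505.
Endpoint term: (f(3) + f(40))/2 = (2.78323 + 14.7152)/2 = 8.74920.
Running total after boundary: 427.254.
Order-1 term: 1/12 · (0.00000 − 0.858163) = -0.0715136.
After k=1: 427.182.
Order-2 term: −1/720 · (0.000459849 − 0.00169603) = 1.71692e-06.
After k=2: 427.182.
Order-3 term: 1/30240 · (5.74812e-07 − 1.78482e-06) = -4.00135e-11.

S_3 ≈ 427.182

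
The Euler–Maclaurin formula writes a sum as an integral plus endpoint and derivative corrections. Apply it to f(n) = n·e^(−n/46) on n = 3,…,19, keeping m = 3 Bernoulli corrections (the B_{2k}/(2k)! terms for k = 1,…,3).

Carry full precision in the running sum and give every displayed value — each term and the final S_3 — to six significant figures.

S_3 ≈ 141.057

The integral term ∫_3^19 x·e^(−x/46) dx = 133.407.
Endpoint term: (f(3) + f(19))/2 = (2.81059 + 12.5710)/2 = 7.69081.
So far: 141.098.
k=1: B_{2}/(2)! × [f^{(1)}(19) − f^{(1)}(3)] = 1/12 × (0.388350 − 0.875764) = -0.0406178.
After k=1: 141.057.
k=2: B_{4}/(4)! × [f^{(3)}(19) − f^{(3)}(3)] = −1/720 × (0.000808893 − 0.00129938) = 6.81234e-07.
After k=2: 141.057.
k=3: B_{6}/(6)! × [f^{(5)}(19) − f^{(5)}(3)] = 1/30240 × (6.77814e-07 − 1.03255e-06) = -1.17308e-11.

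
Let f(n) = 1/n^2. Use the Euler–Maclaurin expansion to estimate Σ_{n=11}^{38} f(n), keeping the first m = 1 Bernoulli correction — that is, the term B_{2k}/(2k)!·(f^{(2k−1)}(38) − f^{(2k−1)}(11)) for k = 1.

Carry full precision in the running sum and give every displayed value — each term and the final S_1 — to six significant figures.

Integral: ∫_11^38 1/x^2 dx = 0.0645933.
Endpoint term: (f(11) + f(38))/2 = (0.00826446 + 0.000692521)/2 = 0.00447849.
Integral + boundary = 0.0690718.
Correction k=1: B_{2}/2! · (f^{(1)}(38) − f^{(1)}(11)) = 1/12 · (-3.64485e-05 − (-0.00150263)) = 0.000122182.

S_1 ≈ 0.0691940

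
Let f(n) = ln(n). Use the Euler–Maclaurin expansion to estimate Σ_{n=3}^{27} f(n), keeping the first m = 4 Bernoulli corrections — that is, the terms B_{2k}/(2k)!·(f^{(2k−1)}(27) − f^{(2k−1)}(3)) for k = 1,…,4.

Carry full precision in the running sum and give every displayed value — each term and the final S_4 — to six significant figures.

Integral: ∫_3^27 ln(x) dx = 61.6918.
Endpoint term: (f(3) + f(27))/2 = (1.09861 + 3.29584)/2 = 2.19722.
Running total after boundary: 63.8890.
Correction k=1: B_{2}/2! · (f^{(1)}(27) − f^{(1)}(3)) = 1/12 · (0.0370370 − 0.333333) = -0.0246914.
Running total after k=1: 63.8643.
Correction k=2: B_{4}/4! · (f^{(3)}(27) − f^{(3)}(3)) = −1/720 · (0.000101611 − 0.0740741) = 0.000102740.
Running total after k=2: 63.8644.
Correction k=3: B_{6}/6! · (f^{(5)}(27) − f^{(5)}(3)) = 1/30240 · (1.67260e-06 − 0.0987654) = -3.26600e-06.
Running total after k=3: 63.8644.
Correction k=4: B_{8}/8! · (f^{(7)}(27) − f^{(7)}(3)) = −1/1209600 · (6.88313e-08 − 0.329218) = 2.72171e-07.

S_4 ≈ 63.8644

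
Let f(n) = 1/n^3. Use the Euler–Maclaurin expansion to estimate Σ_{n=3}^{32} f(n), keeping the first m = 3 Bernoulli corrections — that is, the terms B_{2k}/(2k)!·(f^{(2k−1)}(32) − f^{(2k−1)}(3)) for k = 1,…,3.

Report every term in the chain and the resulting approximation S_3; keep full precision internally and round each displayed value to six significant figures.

Integral: ∫_3^32 1/x^3 dx = 0.0550673.
Boundary: ½(f(3) + f(32)) = ½(0.0370370 + 3.05176e-05) = 0.0185338.
Running total after boundary: 0.0736011.
k=1: B_{2}/(2)! × [f^{(1)}(32) − f^{(1)}(3)] = 1/12 × (-2.86102e-06 − (-0.0370370)) = 0.00308618.
Partial sum through k=1: 0.0766872.
k=2: B_{4}/(4)! × [f^{(3)}(32) − f^{(3)}(3)] = −1/720 × (-5.58794e-08 − (-0.0823045)) = -0.000114312.
Partial sum through k=2: 0.0765729.
k=3: B_{6}/(6)! × [f^{(5)}(32) − f^{(5)}(3)] = 1/30240 × (-2.29193e-09 − (-0.384088)) = 1.27013e-05.

S_3 ≈ 0.0765856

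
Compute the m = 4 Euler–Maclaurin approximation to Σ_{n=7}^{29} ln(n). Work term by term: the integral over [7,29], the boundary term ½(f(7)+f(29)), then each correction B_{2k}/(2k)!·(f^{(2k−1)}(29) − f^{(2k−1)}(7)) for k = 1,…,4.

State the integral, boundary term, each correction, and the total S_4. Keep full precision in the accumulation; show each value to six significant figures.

S_4 ≈ 64.6778

∫_7^29 ln(x) dx evaluates to 62.0302.
Boundary: ½(f(7) + f(29)) = ½(1.94591 + 3.36730) = 2.65660.
Running total after boundary: 64.6868.
Correction k=1: B_{2}/2! · (f^{(1)}(29) − f^{(1)}(7)) = 1/12 · (0.0344828 − 0.142857) = -0.00903120.
After k=1: 64.6778.
Correction k=2: B_{4}/4! · (f^{(3)}(29) − f^{(3)}(7)) = −1/720 · (8.20042e-05 − 0.00583090) = 7.98458e-06.
After k=2: 64.6778.
Correction k=3: B_{6}/6! · (f^{(5)}(29) − f^{(5)}(7)) = 1/30240 · (1.17010e-06 − 0.00142798) = -4.71827e-08.
After k=3: 64.6778.
Correction k=4: B_{8}/8! · (f^{(7)}(29) − f^{(7)}(7)) = −1/1209600 · (4.17394e-08 − 0.000874271) = 7.22743e-10.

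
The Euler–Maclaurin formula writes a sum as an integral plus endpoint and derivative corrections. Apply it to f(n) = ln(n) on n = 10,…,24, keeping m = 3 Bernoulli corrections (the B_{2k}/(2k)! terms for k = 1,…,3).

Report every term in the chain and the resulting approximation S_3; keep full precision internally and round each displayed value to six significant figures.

∫_10^24 ln(x) dx evaluates to 39.2474.
Boundary: ½(f(10) + f(24)) = ½(2.30259 + 3.17805) = 2.74032.
So far: 41.9878.
Order-1 term: 1/12 · (0.0416667 − 0.100000) = -0.00486111.
Partial sum through k=1: 41.9829.
Order-2 term: −1/720 · (0.000144676 − 0.00200000) = 2.57684e-06.
Partial sum through k=2: 41.9829.
Order-3 term: 1/30240 · (3.01408e-06 − 0.000240000) = -7.83684e-09.

S_3 ≈ 41.9829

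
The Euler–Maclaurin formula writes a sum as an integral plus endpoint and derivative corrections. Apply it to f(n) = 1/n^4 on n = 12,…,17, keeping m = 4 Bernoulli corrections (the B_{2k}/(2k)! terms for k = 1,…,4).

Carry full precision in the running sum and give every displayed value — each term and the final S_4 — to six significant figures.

S_4 ≈ 0.000156254

∫_12^17 1/x^4 dx evaluates to 0.000125054.
Endpoint term: (f(12) + f(17))/2 = (4.82253e-05 + 1.19730e-05)/2 = 3.00992e-05.
So far: 0.000155153.
Correction k=1: B_{2}/2! · (f^{(1)}(17) − f^{(1)}(12)) = 1/12 · (-2.81719e-06 − (-1.60751e-05)) = 1.10483e-06.
Running total after k=1: 0.000156258.
Correction k=2: B_{4}/4! · (f^{(3)}(17) − f^{(3)}(12)) = −1/720 · (-2.92441e-07 − (-3.34898e-06)) = -4.24519e-09.
Running total after k=2: 0.000156254.
Correction k=3: B_{6}/6! · (f^{(5)}(17) − f^{(5)}(12)) = 1/30240 · (-5.66668e-08 − (-1.30238e-06)) = 4.11943e-11.
Running total after k=3: 0.000156254.
Correction k=4: B_{8}/8! · (f^{(7)}(17) − f^{(7)}(12)) = −1/1209600 · (-1.76471e-08 − (-8.13988e-07)) = -6.58351e-13.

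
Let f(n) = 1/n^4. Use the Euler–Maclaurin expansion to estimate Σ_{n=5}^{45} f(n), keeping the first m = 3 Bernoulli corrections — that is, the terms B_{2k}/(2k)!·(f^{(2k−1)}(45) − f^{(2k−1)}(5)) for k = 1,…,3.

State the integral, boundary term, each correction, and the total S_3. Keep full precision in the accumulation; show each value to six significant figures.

S_3 ≈ 0.00356778

∫_5^45 1/x^4 dx evaluates to 0.00266301.
Boundary: ½(f(5) + f(45)) = ½(0.00160000 + 2.43865e-07) = 0.000800122.
So far: 0.00346313.
k=1: B_{2}/(2)! × [f^{(1)}(45) − f^{(1)}(5)] = 1/12 × (-2.16769e-08 − (-0.00128000)) = 0.000106665.
After k=1: 0.00356980.
k=2: B_{4}/(4)! × [f^{(3)}(45) − f^{(3)}(5)] = −1/720 × (-3.21139e-10 − (-0.00153600)) = -2.13333e-06.
After k=2: 0.00356766.
k=3: B_{6}/(6)! × [f^{(5)}(45) − f^{(5)}(5)] = 1/30240 × (-8.88089e-12 − (-0.00344064)) = 1.13778e-07.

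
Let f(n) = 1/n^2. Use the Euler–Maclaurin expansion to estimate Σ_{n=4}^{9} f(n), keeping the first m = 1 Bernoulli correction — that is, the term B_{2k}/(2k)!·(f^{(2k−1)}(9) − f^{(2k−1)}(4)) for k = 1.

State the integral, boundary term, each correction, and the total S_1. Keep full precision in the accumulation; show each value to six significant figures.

S_1 ≈ 0.178687

The integral term ∫_4^9 1/x^2 dx = 0.138889.
Endpoint term: (f(4) + f(9))/2 = (0.0625000 + 0.0123457)/2 = 0.0374228.
So far: 0.176312.
Order-1 term: 1/12 · (-0.00274348 − (-0.0312500)) = 0.00237554.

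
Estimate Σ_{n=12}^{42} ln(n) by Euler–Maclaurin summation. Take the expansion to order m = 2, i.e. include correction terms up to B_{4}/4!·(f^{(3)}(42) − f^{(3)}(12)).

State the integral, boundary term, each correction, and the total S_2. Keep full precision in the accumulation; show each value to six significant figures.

S_2 ≈ 100.270

The integral term ∫_12^42 ln(x) dx = 97.1632.
½[f(12) + f(42)] = ½[2.48491 + 3.73767] = 3.11129.
So far: 100.275.
k=1: B_{2}/(2)! × [f^{(1)}(42) − f^{(1)}(12)] = 1/12 × (0.0238095 − 0.0833333) = -0.00496032.
After k=1: 100.270.
k=2: B_{4}/(4)! × [f^{(3)}(42) − f^{(3)}(12)] = −1/720 × (2.69949e-05 − 0.00115741) = 1.57002e-06.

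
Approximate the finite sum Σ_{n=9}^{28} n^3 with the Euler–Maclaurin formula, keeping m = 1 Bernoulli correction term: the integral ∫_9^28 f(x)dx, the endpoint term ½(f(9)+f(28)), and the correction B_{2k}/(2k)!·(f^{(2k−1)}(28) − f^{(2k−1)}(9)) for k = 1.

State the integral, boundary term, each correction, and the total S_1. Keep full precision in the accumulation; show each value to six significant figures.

S_1 ≈ 163540

Integral: ∫_9^28 x^3 dx = 152024.
½[f(9) + f(28)] = ½[729.000 + 21952.0] = 11340.5.
So far: 163364.
Correction k=1: B_{2}/2! · (f^{(1)}(28) − f^{(1)}(9)) = 1/12 · (2352.00 − 243.000) = 175.750.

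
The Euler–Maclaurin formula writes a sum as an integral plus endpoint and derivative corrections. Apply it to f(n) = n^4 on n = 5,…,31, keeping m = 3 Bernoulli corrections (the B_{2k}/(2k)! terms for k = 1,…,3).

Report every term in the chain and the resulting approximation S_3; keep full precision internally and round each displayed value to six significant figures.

S_3 ≈ 6.19717e+06

Integral: ∫_5^31 x^4 dx = 5.72521e+06.
½[f(5) + f(31)] = ½[625.000 + 923521] = 462073.
Running total after boundary: 6.18728e+06.
k=1: B_{2}/(2)! × [f^{(1)}(31) − f^{(1)}(5)] = 1/12 × (119164 − 500.000) = 9888.67.
After k=1: 6.19717e+06.
k=2: B_{4}/(4)! × [f^{(3)}(31) − f^{(3)}(5)] = −1/720 × (744.000 − 120.000) = -0.866667.
After k=2: 6.19717e+06.
k=3: B_{6}/(6)! × [f^{(5)}(31) − f^{(5)}(5)] = 1/30240 × (0.00000 − 0.00000) = 0.00000.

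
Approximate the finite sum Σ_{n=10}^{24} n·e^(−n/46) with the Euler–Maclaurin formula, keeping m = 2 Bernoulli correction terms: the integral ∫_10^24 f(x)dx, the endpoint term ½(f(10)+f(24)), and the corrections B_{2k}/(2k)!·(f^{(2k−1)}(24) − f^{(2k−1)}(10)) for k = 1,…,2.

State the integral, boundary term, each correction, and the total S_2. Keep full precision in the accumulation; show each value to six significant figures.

S_2 ≈ 172.775

The integral term ∫_10^24 x·e^(−x/46) dx = 161.659.
½[f(10) + f(24)] = ½[8.04615 + 14.2437] = 11.1449.
Running total after boundary: 172.804.
Order-1 term: 1/12 · (0.283842 − 0.629699) = -0.0288214.
After k=1: 172.775.
Order-2 term: −1/720 · (0.000695093 − 0.00105809) = 5.04169e-07.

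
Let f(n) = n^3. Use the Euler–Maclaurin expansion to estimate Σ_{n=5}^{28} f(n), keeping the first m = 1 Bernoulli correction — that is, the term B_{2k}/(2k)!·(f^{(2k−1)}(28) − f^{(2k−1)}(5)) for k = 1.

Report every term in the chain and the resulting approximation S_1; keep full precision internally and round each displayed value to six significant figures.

S_1 ≈ 164736

The integral term ∫_5^28 x^3 dx = 153508.
½[f(5) + f(28)] = ½[125.000 + 21952.0] = 11038.5.
So far: 164546.
Correction k=1: B_{2}/2! · (f^{(1)}(28) − f^{(1)}(5)) = 1/12 · (2352.00 − 75.0000) = 189.750.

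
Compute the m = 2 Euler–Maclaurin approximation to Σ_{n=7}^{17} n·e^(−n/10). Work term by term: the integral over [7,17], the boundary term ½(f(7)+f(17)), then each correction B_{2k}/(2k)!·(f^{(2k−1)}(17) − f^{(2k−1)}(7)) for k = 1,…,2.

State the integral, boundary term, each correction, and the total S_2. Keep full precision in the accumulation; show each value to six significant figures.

Integral: ∫_7^17 x·e^(−x/10) dx = 35.0950.
Boundary: ½(f(7) + f(17)) = ½(3.47610 + 3.10562) = 3.29086.
Running total after boundary: 38.3858.
k=1: B_{2}/(2)! × [f^{(1)}(17) − f^{(1)}(7)] = 1/12 × (-0.127878 − 0.148976) = -0.0230712.
After k=1: 38.3627.
k=2: B_{4}/(4)! × [f^{(3)}(17) − f^{(3)}(7)] = −1/720 × (0.00237489 − 0.0114215) = 1.25647e-05.

S_2 ≈ 38.3628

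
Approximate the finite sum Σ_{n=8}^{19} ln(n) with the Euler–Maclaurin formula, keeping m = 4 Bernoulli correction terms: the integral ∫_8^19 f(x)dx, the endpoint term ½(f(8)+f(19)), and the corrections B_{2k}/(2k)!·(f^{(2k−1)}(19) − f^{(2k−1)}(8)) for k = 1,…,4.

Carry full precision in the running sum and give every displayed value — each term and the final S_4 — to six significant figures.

Integral: ∫_8^19 ln(x) dx = 28.3088.
½[f(8) + f(19)] = ½[2.07944 + 2.94444] = 2.51194.
So far: 30.8207.
k=1: B_{2}/(2)! × [f^{(1)}(19) − f^{(1)}(8)] = 1/12 × (0.0526316 − 0.125000) = -0.00603070.
Partial sum through k=1: 30.8147.
k=2: B_{4}/(4)! × [f^{(3)}(19) − f^{(3)}(8)] = −1/720 × (0.000291588 − 0.00390625) = 5.02036e-06.
Partial sum through k=2: 30.8147.
k=3: B_{6}/(6)! × [f^{(5)}(19) − f^{(5)}(8)] = 1/30240 × (9.69267e-06 − 0.000732422) = -2.38998e-08.
Partial sum through k=3: 30.8147.
k=4: B_{8}/(8)! × [f^{(7)}(19) − f^{(7)}(8)] = −1/1209600 × (8.05485e-07 − 0.000343323) = 2.83166e-10.

S_4 ≈ 30.8147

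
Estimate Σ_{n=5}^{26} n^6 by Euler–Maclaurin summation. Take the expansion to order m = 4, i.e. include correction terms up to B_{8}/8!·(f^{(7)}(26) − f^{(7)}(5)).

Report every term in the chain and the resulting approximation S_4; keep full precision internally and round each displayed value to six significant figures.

The integral term ∫_5^26 x^6 dx = 1.14739e+09.
Boundary: ½(f(5) + f(26)) = ½(15625.0 + 3.08916e+08) = 1.54466e+08.
Integral + boundary = 1.30186e+09.
k=1: B_{2}/(2)! × [f^{(1)}(26) − f^{(1)}(5)] = 1/12 × (7.12883e+07 − 18750.0) = 5.93913e+06.
Partial sum through k=1: 1.30780e+09.
k=2: B_{4}/(4)! × [f^{(3)}(26) − f^{(3)}(5)] = −1/720 × (2.10912e+06 − 15000.0) = -2908.50.
Partial sum through k=2: 1.30779e+09.
k=3: B_{6}/(6)! × [f^{(5)}(26) − f^{(5)}(5)] = 1/30240 × (18720.0 − 3600.00) = 0.500000.
Partial sum through k=3: 1.30779e+09.
k=4: B_{8}/(8)! × [f^{(7)}(26) − f^{(7)}(5)] = −1/1209600 × (0.00000 − 0.00000) = 0.00000.

S_4 ≈ 1.30779e+09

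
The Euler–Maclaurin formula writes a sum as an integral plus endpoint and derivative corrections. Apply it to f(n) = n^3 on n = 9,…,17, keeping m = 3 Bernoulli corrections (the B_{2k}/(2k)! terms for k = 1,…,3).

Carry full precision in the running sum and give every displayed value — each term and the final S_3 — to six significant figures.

∫_9^17 x^3 dx evaluates to 19240.0.
½[f(9) + f(17)] = ½[729.000 + 4913.00] = 2821.00.
Running total after boundary: 22061.0.
k=1: B_{2}/(2)! × [f^{(1)}(17) − f^{(1)}(9)] = 1/12 × (867.000 − 243.000) = 52.0000.
Running total after k=1: 22113.0.
k=2: B_{4}/(4)! × [f^{(3)}(17) − f^{(3)}(9)] = −1/720 × (6.00000 − 6.00000) = 0.00000.
Running total after k=2: 22113.0.
k=3: B_{6}/(6)! × [f^{(5)}(17) − f^{(5)}(9)] = 1/30240 × (0.00000 − 0.00000) = 0.00000.

S_3 ≈ 22113.0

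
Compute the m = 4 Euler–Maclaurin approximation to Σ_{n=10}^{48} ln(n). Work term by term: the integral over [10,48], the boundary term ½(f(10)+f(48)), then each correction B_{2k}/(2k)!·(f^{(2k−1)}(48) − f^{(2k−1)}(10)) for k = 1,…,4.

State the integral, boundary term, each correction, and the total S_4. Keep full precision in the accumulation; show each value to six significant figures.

S_4 ≈ 127.872

Integral: ∫_10^48 ln(x) dx = 124.792.
½[f(10) + f(48)] = ½[2.30259 + 3.87120] = 3.08689.
So far: 127.879.
Order-1 term: 1/12 · (0.0208333 − 0.100000) = -0.00659722.
Running total after k=1: 127.872.
Order-2 term: −1/720 · (1.80845e-05 − 0.00200000) = 2.75266e-06.
Running total after k=2: 127.872.
Order-3 term: 1/30240 · (9.41901e-08 − 0.000240000) = -7.93339e-09.
Running total after k=3: 127.872.
Order-4 term: −1/1209600 · (1.22643e-09 − 7.20000e-05) = 5.95228e-11.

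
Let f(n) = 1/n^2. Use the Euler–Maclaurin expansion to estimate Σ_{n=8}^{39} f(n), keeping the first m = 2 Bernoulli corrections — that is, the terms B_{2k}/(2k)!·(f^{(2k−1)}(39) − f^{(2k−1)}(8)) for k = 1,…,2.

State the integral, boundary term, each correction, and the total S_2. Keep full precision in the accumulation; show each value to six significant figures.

S_2 ≈ 0.107822

Integral: ∫_8^39 1/x^2 dx = 0.0993590.
½[f(8) + f(39)] = ½[0.0156250 + 0.000657462] = 0.00814123.
So far: 0.107500.
k=1: B_{2}/(2)! × [f^{(1)}(39) − f^{(1)}(8)] = 1/12 × (-3.37160e-05 − (-0.00390625)) = 0.000322711.
After k=1: 0.107823.
k=2: B_{4}/(4)! × [f^{(3)}(39) − f^{(3)}(8)] = −1/720 × (-2.66004e-07 − (-0.000732422)) = -1.01688e-06.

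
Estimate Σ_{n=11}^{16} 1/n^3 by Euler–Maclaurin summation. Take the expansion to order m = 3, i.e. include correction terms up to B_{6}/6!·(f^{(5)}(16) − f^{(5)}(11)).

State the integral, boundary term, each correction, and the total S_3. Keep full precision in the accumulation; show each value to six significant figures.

Integral: ∫_11^16 1/x^3 dx = 0.00217911.
½[f(11) + f(16)] = ½[0.000751315 + 0.000244141] = 0.000497728.
So far: 0.00267683.
Order-1 term: 1/12 · (-4.57764e-05 − (-0.000204904)) = 1.32606e-05.
Running total after k=1: 0.00269009.
Order-2 term: −1/720 · (-3.57628e-06 − (-3.38684e-05)) = -4.20724e-08.
Running total after k=2: 0.00269005.
Order-3 term: 1/30240 · (-5.86733e-07 − (-1.17560e-05)) = 3.69354e-10.

S_3 ≈ 0.00269005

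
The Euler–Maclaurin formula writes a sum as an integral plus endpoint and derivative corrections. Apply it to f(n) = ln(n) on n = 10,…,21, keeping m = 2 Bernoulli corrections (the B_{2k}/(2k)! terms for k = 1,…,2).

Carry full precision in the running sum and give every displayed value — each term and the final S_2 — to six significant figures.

S_2 ≈ 32.5783

The integral term ∫_10^21 ln(x) dx = 29.9091.
Boundary: ½(f(10) + f(21)) = ½(2.30259 + 3.04452) = 2.67355.
Running total after boundary: 32.5827.
Correction k=1: B_{2}/2! · (f^{(1)}(21) − f^{(1)}(10)) = 1/12 · (0.0476190 − 0.100000) = -0.00436508.
Partial sum through k=1: 32.5783.
Correction k=2: B_{4}/4! · (f^{(3)}(21) − f^{(3)}(10)) = −1/720 · (0.000215959 − 0.00200000) = 2.47783e-06.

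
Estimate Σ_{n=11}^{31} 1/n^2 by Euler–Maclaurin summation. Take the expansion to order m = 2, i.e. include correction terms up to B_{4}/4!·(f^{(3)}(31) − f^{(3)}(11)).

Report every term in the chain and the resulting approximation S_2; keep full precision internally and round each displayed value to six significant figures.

S_2 ≈ 0.0634230

Integral: ∫_11^31 1/x^2 dx = 0.0586510.
Boundary: ½(f(11) + f(31)) = ½(0.00826446 + 0.00104058) = 0.00465252.
So far: 0.0633035.
Correction k=1: B_{2}/2! · (f^{(1)}(31) − f^{(1)}(11)) = 1/12 · (-6.71344e-05 − (-0.00150263)) = 0.000119625.
Partial sum through k=1: 0.0634232.
Correction k=2: B_{4}/4! · (f^{(3)}(31) − f^{(3)}(11)) = −1/720 · (-8.38306e-07 − (-0.000149021)) = -2.05809e-07.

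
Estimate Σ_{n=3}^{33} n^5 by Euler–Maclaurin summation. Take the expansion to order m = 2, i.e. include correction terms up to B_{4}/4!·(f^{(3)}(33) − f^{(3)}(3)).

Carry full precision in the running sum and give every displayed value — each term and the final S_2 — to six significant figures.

S_2 ≈ 2.35306e+08

Integral: ∫_3^33 x^5 dx = 2.15245e+08.
Endpoint term: (f(3) + f(33))/2 = (243.000 + 3.91354e+07)/2 = 1.95678e+07.
Running total after boundary: 2.34812e+08.
k=1: B_{2}/(2)! × [f^{(1)}(33) − f^{(1)}(3)] = 1/12 × (5.92960e+06 − 405.000) = 494100.
Partial sum through k=1: 2.35306e+08.
k=2: B_{4}/(4)! × [f^{(3)}(33) − f^{(3)}(3)] = −1/720 × (65340.0 − 540.000) = -90.0000.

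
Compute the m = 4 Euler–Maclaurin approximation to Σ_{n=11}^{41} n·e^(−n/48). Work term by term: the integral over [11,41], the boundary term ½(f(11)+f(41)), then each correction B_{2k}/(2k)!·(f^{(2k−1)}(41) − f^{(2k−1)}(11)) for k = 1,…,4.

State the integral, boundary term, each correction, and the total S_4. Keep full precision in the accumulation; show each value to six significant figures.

S_4 ≈ 446.724

Integral: ∫_11^41 x·e^(−x/48) dx = 433.671.
Boundary: ½(f(11) + f(41)) = ½(8.74716 + 17.4511) = 13.0992.
So far: 446.770.
Order-1 term: 1/12 · (0.0620722 − 0.612964) = -0.0459076.
Partial sum through k=1: 446.724.
Order-2 term: −1/720 · (0.000396418 − 0.000956318) = 7.77638e-07.
Partial sum through k=2: 446.724.
Order-3 term: 1/30240 · (3.32420e-07 − 7.14667e-07) = -1.26404e-11.
Partial sum through k=3: 446.724.
Order-4 term: −1/1209600 · (2.13882e-10 − 4.40219e-10) = 1.87118e-16.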